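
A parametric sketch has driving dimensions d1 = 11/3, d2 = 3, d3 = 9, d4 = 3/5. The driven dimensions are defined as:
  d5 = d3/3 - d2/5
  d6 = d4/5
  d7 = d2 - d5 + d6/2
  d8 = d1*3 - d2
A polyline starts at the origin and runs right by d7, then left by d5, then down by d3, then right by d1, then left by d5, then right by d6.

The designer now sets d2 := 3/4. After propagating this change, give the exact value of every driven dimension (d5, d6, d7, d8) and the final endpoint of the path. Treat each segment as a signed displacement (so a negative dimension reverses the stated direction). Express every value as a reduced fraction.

d5 = 57/20
d6 = 3/25
d7 = -51/25
d8 = 41/4
endpoint = (-593/150, -9)

Apply edit: d2 := 3/4
  d5 = d3/3 - d2/5 = 57/20
  d6 = d4/5 = 3/25
  d7 = d2 - d5 + d6/2 = -51/25
  d8 = d1*3 - d2 = 41/4
Walk from origin (0, 0):
  seg 1: right by d7 = -51/25 → (-51/25, 0)
  seg 2: left by d5 = 57/20 → (-489/100, 0)
  seg 3: down by d3 = 9 → (-489/100, -9)
  seg 4: right by d1 = 11/3 → (-367/300, -9)
  seg 5: left by d5 = 57/20 → (-611/150, -9)
  seg 6: right by d6 = 3/25 → (-593/150, -9)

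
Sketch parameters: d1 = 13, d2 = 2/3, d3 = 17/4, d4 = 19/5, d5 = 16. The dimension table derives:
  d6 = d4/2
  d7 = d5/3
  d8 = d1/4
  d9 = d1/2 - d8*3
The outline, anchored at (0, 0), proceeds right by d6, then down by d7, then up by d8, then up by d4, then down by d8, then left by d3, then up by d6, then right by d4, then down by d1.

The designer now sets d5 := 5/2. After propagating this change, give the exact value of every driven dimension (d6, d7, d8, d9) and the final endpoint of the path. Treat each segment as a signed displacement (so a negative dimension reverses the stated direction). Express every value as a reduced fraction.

Apply edit: d5 := 5/2
  d6 = d4/2 = 19/10
  d7 = d5/3 = 5/6
  d8 = d1/4 = 13/4
  d9 = d1/2 - d8*3 = -13/4
Walk from origin (0, 0):
  seg 1: right by d6 = 19/10 → (19/10, 0)
  seg 2: down by d7 = 5/6 → (19/10, -5/6)
  seg 3: up by d8 = 13/4 → (19/10, 29/12)
  seg 4: up by d4 = 19/5 → (19/10, 373/60)
  seg 5: down by d8 = 13/4 → (19/10, 89/30)
  seg 6: left by d3 = 17/4 → (-47/20, 89/30)
  seg 7: up by d6 = 19/10 → (-47/20, 73/15)
  seg 8: right by d4 = 19/5 → (29/20, 73/15)
  seg 9: down by d1 = 13 → (29/20, -122/15)

d6 = 19/10
d7 = 5/6
d8 = 13/4
d9 = -13/4
endpoint = (29/20, -122/15)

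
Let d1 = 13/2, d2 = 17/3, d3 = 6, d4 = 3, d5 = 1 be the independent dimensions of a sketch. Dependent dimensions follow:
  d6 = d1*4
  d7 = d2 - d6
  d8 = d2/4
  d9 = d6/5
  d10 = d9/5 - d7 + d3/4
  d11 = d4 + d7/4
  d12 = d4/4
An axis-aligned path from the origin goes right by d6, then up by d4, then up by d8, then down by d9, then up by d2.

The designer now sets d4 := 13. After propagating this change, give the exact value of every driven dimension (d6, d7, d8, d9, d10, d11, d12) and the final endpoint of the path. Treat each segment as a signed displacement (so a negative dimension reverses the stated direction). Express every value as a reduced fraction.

Apply edit: d4 := 13
  d6 = d1*4 = 26
  d7 = d2 - d6 = -61/3
  d8 = d2/4 = 17/12
  d9 = d6/5 = 26/5
  d10 = d9/5 - d7 + d3/4 = 3431/150
  d11 = d4 + d7/4 = 95/12
  d12 = d4/4 = 13/4
Walk from origin (0, 0):
  seg 1: right by d6 = 26 → (26, 0)
  seg 2: up by d4 = 13 → (26, 13)
  seg 3: up by d8 = 17/12 → (26, 173/12)
  seg 4: down by d9 = 26/5 → (26, 553/60)
  seg 5: up by d2 = 17/3 → (26, 893/60)

d6 = 26
d7 = -61/3
d8 = 17/12
d9 = 26/5
d10 = 3431/150
d11 = 95/12
d12 = 13/4
endpoint = (26, 893/60)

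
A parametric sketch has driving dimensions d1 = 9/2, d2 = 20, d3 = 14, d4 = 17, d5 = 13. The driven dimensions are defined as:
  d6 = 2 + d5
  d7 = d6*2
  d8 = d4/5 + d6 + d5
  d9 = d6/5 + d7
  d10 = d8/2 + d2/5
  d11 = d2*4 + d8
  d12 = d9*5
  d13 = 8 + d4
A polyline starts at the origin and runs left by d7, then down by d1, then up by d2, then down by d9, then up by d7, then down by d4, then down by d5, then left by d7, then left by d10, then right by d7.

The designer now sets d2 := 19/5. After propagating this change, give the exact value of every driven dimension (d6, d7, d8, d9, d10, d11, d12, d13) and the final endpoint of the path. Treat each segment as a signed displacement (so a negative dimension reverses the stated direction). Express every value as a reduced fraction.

d6 = 15
d7 = 30
d8 = 157/5
d9 = 33
d10 = 823/50
d11 = 233/5
d12 = 165
d13 = 25
endpoint = (-2323/50, -337/10)

Apply edit: d2 := 19/5
  d6 = 2 + d5 = 15
  d7 = d6*2 = 30
  d8 = d4/5 + d6 + d5 = 157/5
  d9 = d6/5 + d7 = 33
  d10 = d8/2 + d2/5 = 823/50
  d11 = d2*4 + d8 = 233/5
  d12 = d9*5 = 165
  d13 = 8 + d4 = 25
Walk from origin (0, 0):
  seg 1: left by d7 = 30 → (-30, 0)
  seg 2: down by d1 = 9/2 → (-30, -9/2)
  seg 3: up by d2 = 19/5 → (-30, -7/10)
  seg 4: down by d9 = 33 → (-30, -337/10)
  seg 5: up by d7 = 30 → (-30, -37/10)
  seg 6: down by d4 = 17 → (-30, -207/10)
  seg 7: down by d5 = 13 → (-30, -337/10)
  seg 8: left by d7 = 30 → (-60, -337/10)
  seg 9: left by d10 = 823/50 → (-3823/50, -337/10)
  seg 10: right by d7 = 30 → (-2323/50, -337/10)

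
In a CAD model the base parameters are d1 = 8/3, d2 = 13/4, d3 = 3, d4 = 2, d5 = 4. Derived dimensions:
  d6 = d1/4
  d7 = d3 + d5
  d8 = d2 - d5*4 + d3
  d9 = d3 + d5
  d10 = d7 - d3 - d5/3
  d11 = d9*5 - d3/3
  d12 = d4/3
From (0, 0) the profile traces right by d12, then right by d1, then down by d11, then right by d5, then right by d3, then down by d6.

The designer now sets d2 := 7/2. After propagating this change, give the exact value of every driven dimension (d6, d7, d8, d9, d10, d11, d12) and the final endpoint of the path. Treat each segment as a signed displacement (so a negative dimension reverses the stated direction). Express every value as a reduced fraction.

Apply edit: d2 := 7/2
  d6 = d1/4 = 2/3
  d7 = d3 + d5 = 7
  d8 = d2 - d5*4 + d3 = -19/2
  d9 = d3 + d5 = 7
  d10 = d7 - d3 - d5/3 = 8/3
  d11 = d9*5 - d3/3 = 34
  d12 = d4/3 = 2/3
Walk from origin (0, 0):
  seg 1: right by d12 = 2/3 → (2/3, 0)
  seg 2: right by d1 = 8/3 → (10/3, 0)
  seg 3: down by d11 = 34 → (10/3, -34)
  seg 4: right by d5 = 4 → (22/3, -34)
  seg 5: right by d3 = 3 → (31/3, -34)
  seg 6: down by d6 = 2/3 → (31/3, -104/3)

d6 = 2/3
d7 = 7
d8 = -19/2
d9 = 7
d10 = 8/3
d11 = 34
d12 = 2/3
endpoint = (31/3, -104/3)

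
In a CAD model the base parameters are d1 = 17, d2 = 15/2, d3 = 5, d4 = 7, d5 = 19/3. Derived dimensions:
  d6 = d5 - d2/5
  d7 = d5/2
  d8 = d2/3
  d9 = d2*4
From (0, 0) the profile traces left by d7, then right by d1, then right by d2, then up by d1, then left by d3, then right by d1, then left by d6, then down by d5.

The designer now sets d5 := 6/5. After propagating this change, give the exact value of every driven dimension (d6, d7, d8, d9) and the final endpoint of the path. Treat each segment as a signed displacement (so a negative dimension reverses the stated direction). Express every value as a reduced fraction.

d6 = -3/10
d7 = 3/5
d8 = 5/2
d9 = 30
endpoint = (181/5, 79/5)

Apply edit: d5 := 6/5
  d6 = d5 - d2/5 = -3/10
  d7 = d5/2 = 3/5
  d8 = d2/3 = 5/2
  d9 = d2*4 = 30
Walk from origin (0, 0):
  seg 1: left by d7 = 3/5 → (-3/5, 0)
  seg 2: right by d1 = 17 → (82/5, 0)
  seg 3: right by d2 = 15/2 → (239/10, 0)
  seg 4: up by d1 = 17 → (239/10, 17)
  seg 5: left by d3 = 5 → (189/10, 17)
  seg 6: right by d1 = 17 → (359/10, 17)
  seg 7: left by d6 = -3/10 → (181/5, 17)
  seg 8: down by d5 = 6/5 → (181/5, 79/5)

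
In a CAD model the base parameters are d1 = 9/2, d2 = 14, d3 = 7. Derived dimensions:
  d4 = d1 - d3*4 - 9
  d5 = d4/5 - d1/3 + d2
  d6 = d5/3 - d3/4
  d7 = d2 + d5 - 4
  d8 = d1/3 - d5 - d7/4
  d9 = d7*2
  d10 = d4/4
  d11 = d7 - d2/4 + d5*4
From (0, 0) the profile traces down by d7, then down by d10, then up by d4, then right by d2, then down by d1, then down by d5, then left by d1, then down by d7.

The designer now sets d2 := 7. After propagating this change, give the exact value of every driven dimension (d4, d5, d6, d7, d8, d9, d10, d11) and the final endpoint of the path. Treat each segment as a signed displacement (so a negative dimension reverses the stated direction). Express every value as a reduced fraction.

Apply edit: d2 := 7
  d4 = d1 - d3*4 - 9 = -65/2
  d5 = d4/5 - d1/3 + d2 = -1
  d6 = d5/3 - d3/4 = -25/12
  d7 = d2 + d5 - 4 = 2
  d8 = d1/3 - d5 - d7/4 = 2
  d9 = d7*2 = 4
  d10 = d4/4 = -65/8
  d11 = d7 - d2/4 + d5*4 = -15/4
Walk from origin (0, 0):
  seg 1: down by d7 = 2 → (0, -2)
  seg 2: down by d10 = -65/8 → (0, 49/8)
  seg 3: up by d4 = -65/2 → (0, -211/8)
  seg 4: right by d2 = 7 → (7, -211/8)
  seg 5: down by d1 = 9/2 → (7, -247/8)
  seg 6: down by d5 = -1 → (7, -239/8)
  seg 7: left by d1 = 9/2 → (5/2, -239/8)
  seg 8: down by d7 = 2 → (5/2, -255/8)

d4 = -65/2
d5 = -1
d6 = -25/12
d7 = 2
d8 = 2
d9 = 4
d10 = -65/8
d11 = -15/4
endpoint = (5/2, -255/8)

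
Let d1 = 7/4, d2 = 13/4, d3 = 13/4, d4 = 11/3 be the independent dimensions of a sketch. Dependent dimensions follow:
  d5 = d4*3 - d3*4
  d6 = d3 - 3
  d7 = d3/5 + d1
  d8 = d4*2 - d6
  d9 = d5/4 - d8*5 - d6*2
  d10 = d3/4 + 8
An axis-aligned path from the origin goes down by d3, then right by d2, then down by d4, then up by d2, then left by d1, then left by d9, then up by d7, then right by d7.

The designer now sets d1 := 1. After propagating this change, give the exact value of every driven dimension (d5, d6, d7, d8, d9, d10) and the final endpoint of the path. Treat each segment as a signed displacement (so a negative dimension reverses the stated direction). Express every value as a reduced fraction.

Apply edit: d1 := 1
  d5 = d4*3 - d3*4 = -2
  d6 = d3 - 3 = 1/4
  d7 = d3/5 + d1 = 33/20
  d8 = d4*2 - d6 = 85/12
  d9 = d5/4 - d8*5 - d6*2 = -437/12
  d10 = d3/4 + 8 = 141/16
Walk from origin (0, 0):
  seg 1: down by d3 = 13/4 → (0, -13/4)
  seg 2: right by d2 = 13/4 → (13/4, -13/4)
  seg 3: down by d4 = 11/3 → (13/4, -83/12)
  seg 4: up by d2 = 13/4 → (13/4, -11/3)
  seg 5: left by d1 = 1 → (9/4, -11/3)
  seg 6: left by d9 = -437/12 → (116/3, -11/3)
  seg 7: up by d7 = 33/20 → (116/3, -121/60)
  seg 8: right by d7 = 33/20 → (2419/60, -121/60)

d5 = -2
d6 = 1/4
d7 = 33/20
d8 = 85/12
d9 = -437/12
d10 = 141/16
endpoint = (2419/60, -121/60)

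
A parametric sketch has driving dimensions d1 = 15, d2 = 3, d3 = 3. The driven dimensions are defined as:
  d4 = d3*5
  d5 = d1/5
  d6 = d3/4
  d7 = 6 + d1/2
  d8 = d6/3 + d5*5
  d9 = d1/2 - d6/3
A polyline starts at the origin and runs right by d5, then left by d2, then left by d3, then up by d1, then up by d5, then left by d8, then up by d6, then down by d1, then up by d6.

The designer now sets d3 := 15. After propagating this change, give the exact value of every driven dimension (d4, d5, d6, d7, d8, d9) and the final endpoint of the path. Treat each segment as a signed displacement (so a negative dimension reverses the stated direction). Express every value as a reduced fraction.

d4 = 75
d5 = 3
d6 = 15/4
d7 = 27/2
d8 = 65/4
d9 = 25/4
endpoint = (-125/4, 21/2)

Apply edit: d3 := 15
  d4 = d3*5 = 75
  d5 = d1/5 = 3
  d6 = d3/4 = 15/4
  d7 = 6 + d1/2 = 27/2
  d8 = d6/3 + d5*5 = 65/4
  d9 = d1/2 - d6/3 = 25/4
Walk from origin (0, 0):
  seg 1: right by d5 = 3 → (3, 0)
  seg 2: left by d2 = 3 → (0, 0)
  seg 3: left by d3 = 15 → (-15, 0)
  seg 4: up by d1 = 15 → (-15, 15)
  seg 5: up by d5 = 3 → (-15, 18)
  seg 6: left by d8 = 65/4 → (-125/4, 18)
  seg 7: up by d6 = 15/4 → (-125/4, 87/4)
  seg 8: down by d1 = 15 → (-125/4, 27/4)
  seg 9: up by d6 = 15/4 → (-125/4, 21/2)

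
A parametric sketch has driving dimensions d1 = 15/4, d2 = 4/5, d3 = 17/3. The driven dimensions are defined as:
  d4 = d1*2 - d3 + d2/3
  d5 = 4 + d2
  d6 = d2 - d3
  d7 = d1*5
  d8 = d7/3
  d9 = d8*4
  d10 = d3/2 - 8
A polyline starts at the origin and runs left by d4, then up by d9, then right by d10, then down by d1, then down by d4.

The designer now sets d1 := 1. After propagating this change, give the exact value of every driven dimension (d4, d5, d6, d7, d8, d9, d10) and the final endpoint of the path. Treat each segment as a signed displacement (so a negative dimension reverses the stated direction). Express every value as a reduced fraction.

d4 = -17/5
d5 = 24/5
d6 = -73/15
d7 = 5
d8 = 5/3
d9 = 20/3
d10 = -31/6
endpoint = (-53/30, 136/15)

Apply edit: d1 := 1
  d4 = d1*2 - d3 + d2/3 = -17/5
  d5 = 4 + d2 = 24/5
  d6 = d2 - d3 = -73/15
  d7 = d1*5 = 5
  d8 = d7/3 = 5/3
  d9 = d8*4 = 20/3
  d10 = d3/2 - 8 = -31/6
Walk from origin (0, 0):
  seg 1: left by d4 = -17/5 → (17/5, 0)
  seg 2: up by d9 = 20/3 → (17/5, 20/3)
  seg 3: right by d10 = -31/6 → (-53/30, 20/3)
  seg 4: down by d1 = 1 → (-53/30, 17/3)
  seg 5: down by d4 = -17/5 → (-53/30, 136/15)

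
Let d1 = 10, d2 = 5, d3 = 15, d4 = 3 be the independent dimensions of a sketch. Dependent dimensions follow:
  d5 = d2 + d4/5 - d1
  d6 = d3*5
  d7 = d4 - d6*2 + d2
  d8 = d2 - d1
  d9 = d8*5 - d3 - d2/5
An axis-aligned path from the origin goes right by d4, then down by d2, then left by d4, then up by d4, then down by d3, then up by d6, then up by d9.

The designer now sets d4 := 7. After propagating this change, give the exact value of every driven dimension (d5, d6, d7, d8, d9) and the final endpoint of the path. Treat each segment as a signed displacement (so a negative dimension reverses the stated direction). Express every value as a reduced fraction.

Apply edit: d4 := 7
  d5 = d2 + d4/5 - d1 = -18/5
  d6 = d3*5 = 75
  d7 = d4 - d6*2 + d2 = -138
  d8 = d2 - d1 = -5
  d9 = d8*5 - d3 - d2/5 = -41
Walk from origin (0, 0):
  seg 1: right by d4 = 7 → (7, 0)
  seg 2: down by d2 = 5 → (7, -5)
  seg 3: left by d4 = 7 → (0, -5)
  seg 4: up by d4 = 7 → (0, 2)
  seg 5: down by d3 = 15 → (0, -13)
  seg 6: up by d6 = 75 → (0, 62)
  seg 7: up by d9 = -41 → (0, 21)

d5 = -18/5
d6 = 75
d7 = -138
d8 = -5
d9 = -41
endpoint = (0, 21)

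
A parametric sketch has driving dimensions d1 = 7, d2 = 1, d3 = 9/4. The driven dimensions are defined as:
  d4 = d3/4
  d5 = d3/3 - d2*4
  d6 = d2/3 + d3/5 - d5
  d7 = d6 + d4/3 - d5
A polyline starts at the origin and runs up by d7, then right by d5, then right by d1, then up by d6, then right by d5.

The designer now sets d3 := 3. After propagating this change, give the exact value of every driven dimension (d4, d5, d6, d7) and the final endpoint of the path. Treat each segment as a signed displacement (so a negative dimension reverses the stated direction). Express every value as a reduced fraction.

d4 = 3/4
d5 = -3
d6 = 59/15
d7 = 431/60
endpoint = (1, 667/60)

Apply edit: d3 := 3
  d4 = d3/4 = 3/4
  d5 = d3/3 - d2*4 = -3
  d6 = d2/3 + d3/5 - d5 = 59/15
  d7 = d6 + d4/3 - d5 = 431/60
Walk from origin (0, 0):
  seg 1: up by d7 = 431/60 → (0, 431/60)
  seg 2: right by d5 = -3 → (-3, 431/60)
  seg 3: right by d1 = 7 → (4, 431/60)
  seg 4: up by d6 = 59/15 → (4, 667/60)
  seg 5: right by d5 = -3 → (1, 667/60)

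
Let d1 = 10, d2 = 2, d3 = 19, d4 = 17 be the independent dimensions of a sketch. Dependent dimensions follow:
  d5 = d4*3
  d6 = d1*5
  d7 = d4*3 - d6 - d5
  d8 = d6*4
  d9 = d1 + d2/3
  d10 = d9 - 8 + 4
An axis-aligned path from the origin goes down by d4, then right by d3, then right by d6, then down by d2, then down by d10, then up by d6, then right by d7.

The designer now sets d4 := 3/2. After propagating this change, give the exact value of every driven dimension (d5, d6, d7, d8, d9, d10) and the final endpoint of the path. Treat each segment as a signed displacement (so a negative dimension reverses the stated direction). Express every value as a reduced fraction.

d5 = 9/2
d6 = 50
d7 = -50
d8 = 200
d9 = 32/3
d10 = 20/3
endpoint = (19, 239/6)

Apply edit: d4 := 3/2
  d5 = d4*3 = 9/2
  d6 = d1*5 = 50
  d7 = d4*3 - d6 - d5 = -50
  d8 = d6*4 = 200
  d9 = d1 + d2/3 = 32/3
  d10 = d9 - 8 + 4 = 20/3
Walk from origin (0, 0):
  seg 1: down by d4 = 3/2 → (0, -3/2)
  seg 2: right by d3 = 19 → (19, -3/2)
  seg 3: right by d6 = 50 → (69, -3/2)
  seg 4: down by d2 = 2 → (69, -7/2)
  seg 5: down by d10 = 20/3 → (69, -61/6)
  seg 6: up by d6 = 50 → (69, 239/6)
  seg 7: right by d7 = -50 → (19, 239/6)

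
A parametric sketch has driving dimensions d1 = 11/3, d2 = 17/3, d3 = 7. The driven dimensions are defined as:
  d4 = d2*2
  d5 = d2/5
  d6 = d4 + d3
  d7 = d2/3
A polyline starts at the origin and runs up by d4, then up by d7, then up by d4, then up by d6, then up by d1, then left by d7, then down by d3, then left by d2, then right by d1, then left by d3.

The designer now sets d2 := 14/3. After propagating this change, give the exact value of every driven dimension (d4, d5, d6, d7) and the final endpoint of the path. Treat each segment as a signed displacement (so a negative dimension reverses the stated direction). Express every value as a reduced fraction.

Apply edit: d2 := 14/3
  d4 = d2*2 = 28/3
  d5 = d2/5 = 14/15
  d6 = d4 + d3 = 49/3
  d7 = d2/3 = 14/9
Walk from origin (0, 0):
  seg 1: up by d4 = 28/3 → (0, 28/3)
  seg 2: up by d7 = 14/9 → (0, 98/9)
  seg 3: up by d4 = 28/3 → (0, 182/9)
  seg 4: up by d6 = 49/3 → (0, 329/9)
  seg 5: up by d1 = 11/3 → (0, 362/9)
  seg 6: left by d7 = 14/9 → (-14/9, 362/9)
  seg 7: down by d3 = 7 → (-14/9, 299/9)
  seg 8: left by d2 = 14/3 → (-56/9, 299/9)
  seg 9: right by d1 = 11/3 → (-23/9, 299/9)
  seg 10: left by d3 = 7 → (-86/9, 299/9)

d4 = 28/3
d5 = 14/15
d6 = 49/3
d7 = 14/9
endpoint = (-86/9, 299/9)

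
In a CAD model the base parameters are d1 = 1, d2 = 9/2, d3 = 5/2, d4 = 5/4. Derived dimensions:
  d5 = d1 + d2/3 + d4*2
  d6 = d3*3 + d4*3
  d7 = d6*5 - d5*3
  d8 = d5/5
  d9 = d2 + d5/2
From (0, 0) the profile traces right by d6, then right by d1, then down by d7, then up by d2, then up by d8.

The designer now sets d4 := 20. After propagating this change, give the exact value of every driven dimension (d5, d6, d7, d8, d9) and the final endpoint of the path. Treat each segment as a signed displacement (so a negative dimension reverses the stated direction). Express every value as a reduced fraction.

d5 = 85/2
d6 = 135/2
d7 = 210
d8 = 17/2
d9 = 103/4
endpoint = (137/2, -197)

Apply edit: d4 := 20
  d5 = d1 + d2/3 + d4*2 = 85/2
  d6 = d3*3 + d4*3 = 135/2
  d7 = d6*5 - d5*3 = 210
  d8 = d5/5 = 17/2
  d9 = d2 + d5/2 = 103/4
Walk from origin (0, 0):
  seg 1: right by d6 = 135/2 → (135/2, 0)
  seg 2: right by d1 = 1 → (137/2, 0)
  seg 3: down by d7 = 210 → (137/2, -210)
  seg 4: up by d2 = 9/2 → (137/2, -411/2)
  seg 5: up by d8 = 17/2 → (137/2, -197)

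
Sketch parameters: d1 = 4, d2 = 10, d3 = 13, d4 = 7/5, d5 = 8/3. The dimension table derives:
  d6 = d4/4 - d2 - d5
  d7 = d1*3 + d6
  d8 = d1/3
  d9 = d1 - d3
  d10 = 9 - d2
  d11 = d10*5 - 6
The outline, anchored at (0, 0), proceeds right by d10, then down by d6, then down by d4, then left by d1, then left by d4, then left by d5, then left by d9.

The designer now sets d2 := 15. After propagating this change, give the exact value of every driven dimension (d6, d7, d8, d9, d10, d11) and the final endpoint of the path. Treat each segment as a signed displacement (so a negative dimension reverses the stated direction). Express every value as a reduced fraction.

d6 = -1039/60
d7 = -319/60
d8 = 4/3
d9 = -9
d10 = -6
d11 = -36
endpoint = (-76/15, 191/12)

Apply edit: d2 := 15
  d6 = d4/4 - d2 - d5 = -1039/60
  d7 = d1*3 + d6 = -319/60
  d8 = d1/3 = 4/3
  d9 = d1 - d3 = -9
  d10 = 9 - d2 = -6
  d11 = d10*5 - 6 = -36
Walk from origin (0, 0):
  seg 1: right by d10 = -6 → (-6, 0)
  seg 2: down by d6 = -1039/60 → (-6, 1039/60)
  seg 3: down by d4 = 7/5 → (-6, 191/12)
  seg 4: left by d1 = 4 → (-10, 191/12)
  seg 5: left by d4 = 7/5 → (-57/5, 191/12)
  seg 6: left by d5 = 8/3 → (-211/15, 191/12)
  seg 7: left by d9 = -9 → (-76/15, 191/12)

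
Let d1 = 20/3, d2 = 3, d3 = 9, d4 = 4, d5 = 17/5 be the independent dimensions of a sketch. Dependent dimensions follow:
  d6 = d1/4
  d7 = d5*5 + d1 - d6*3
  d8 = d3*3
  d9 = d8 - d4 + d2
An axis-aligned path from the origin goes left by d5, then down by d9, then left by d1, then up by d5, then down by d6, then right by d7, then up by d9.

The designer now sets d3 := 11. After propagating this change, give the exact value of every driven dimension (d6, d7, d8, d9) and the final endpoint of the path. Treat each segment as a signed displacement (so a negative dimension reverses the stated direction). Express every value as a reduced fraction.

d6 = 5/3
d7 = 56/3
d8 = 33
d9 = 32
endpoint = (43/5, 26/15)

Apply edit: d3 := 11
  d6 = d1/4 = 5/3
  d7 = d5*5 + d1 - d6*3 = 56/3
  d8 = d3*3 = 33
  d9 = d8 - d4 + d2 = 32
Walk from origin (0, 0):
  seg 1: left by d5 = 17/5 → (-17/5, 0)
  seg 2: down by d9 = 32 → (-17/5, -32)
  seg 3: left by d1 = 20/3 → (-151/15, -32)
  seg 4: up by d5 = 17/5 → (-151/15, -143/5)
  seg 5: down by d6 = 5/3 → (-151/15, -454/15)
  seg 6: right by d7 = 56/3 → (43/5, -454/15)
  seg 7: up by d9 = 32 → (43/5, 26/15)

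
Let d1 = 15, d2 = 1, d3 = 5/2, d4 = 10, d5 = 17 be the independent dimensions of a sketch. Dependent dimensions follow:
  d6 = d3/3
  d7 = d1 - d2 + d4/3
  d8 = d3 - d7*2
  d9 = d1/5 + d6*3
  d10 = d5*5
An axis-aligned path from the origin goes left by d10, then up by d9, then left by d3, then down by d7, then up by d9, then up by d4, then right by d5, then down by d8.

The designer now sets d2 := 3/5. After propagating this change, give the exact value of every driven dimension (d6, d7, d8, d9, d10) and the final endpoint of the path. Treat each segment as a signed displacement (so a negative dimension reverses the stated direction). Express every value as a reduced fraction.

d6 = 5/6
d7 = 266/15
d8 = -989/30
d9 = 11/2
d10 = 85
endpoint = (-141/2, 1087/30)

Apply edit: d2 := 3/5
  d6 = d3/3 = 5/6
  d7 = d1 - d2 + d4/3 = 266/15
  d8 = d3 - d7*2 = -989/30
  d9 = d1/5 + d6*3 = 11/2
  d10 = d5*5 = 85
Walk from origin (0, 0):
  seg 1: left by d10 = 85 → (-85, 0)
  seg 2: up by d9 = 11/2 → (-85, 11/2)
  seg 3: left by d3 = 5/2 → (-175/2, 11/2)
  seg 4: down by d7 = 266/15 → (-175/2, -367/30)
  seg 5: up by d9 = 11/2 → (-175/2, -101/15)
  seg 6: up by d4 = 10 → (-175/2, 49/15)
  seg 7: right by d5 = 17 → (-141/2, 49/15)
  seg 8: down by d8 = -989/30 → (-141/2, 1087/30)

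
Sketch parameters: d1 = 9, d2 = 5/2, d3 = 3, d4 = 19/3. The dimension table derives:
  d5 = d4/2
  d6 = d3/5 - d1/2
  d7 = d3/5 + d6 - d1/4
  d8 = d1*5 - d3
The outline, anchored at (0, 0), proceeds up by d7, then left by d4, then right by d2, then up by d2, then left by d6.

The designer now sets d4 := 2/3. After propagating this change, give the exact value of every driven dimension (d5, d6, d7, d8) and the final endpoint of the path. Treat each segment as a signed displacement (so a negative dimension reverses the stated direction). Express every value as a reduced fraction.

d5 = 1/3
d6 = -39/10
d7 = -111/20
d8 = 42
endpoint = (86/15, -61/20)

Apply edit: d4 := 2/3
  d5 = d4/2 = 1/3
  d6 = d3/5 - d1/2 = -39/10
  d7 = d3/5 + d6 - d1/4 = -111/20
  d8 = d1*5 - d3 = 42
Walk from origin (0, 0):
  seg 1: up by d7 = -111/20 → (0, -111/20)
  seg 2: left by d4 = 2/3 → (-2/3, -111/20)
  seg 3: right by d2 = 5/2 → (11/6, -111/20)
  seg 4: up by d2 = 5/2 → (11/6, -61/20)
  seg 5: left by d6 = -39/10 → (86/15, -61/20)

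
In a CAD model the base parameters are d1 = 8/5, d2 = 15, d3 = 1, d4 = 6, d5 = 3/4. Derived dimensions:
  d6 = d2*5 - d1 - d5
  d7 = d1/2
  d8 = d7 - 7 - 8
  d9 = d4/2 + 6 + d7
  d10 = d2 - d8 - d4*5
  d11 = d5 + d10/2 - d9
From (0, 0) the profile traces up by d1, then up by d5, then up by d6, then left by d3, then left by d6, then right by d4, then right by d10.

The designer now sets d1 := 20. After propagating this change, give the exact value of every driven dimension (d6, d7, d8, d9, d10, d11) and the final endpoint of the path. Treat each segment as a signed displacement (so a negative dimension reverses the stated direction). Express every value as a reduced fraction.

Apply edit: d1 := 20
  d6 = d2*5 - d1 - d5 = 217/4
  d7 = d1/2 = 10
  d8 = d7 - 7 - 8 = -5
  d9 = d4/2 + 6 + d7 = 19
  d10 = d2 - d8 - d4*5 = -10
  d11 = d5 + d10/2 - d9 = -93/4
Walk from origin (0, 0):
  seg 1: up by d1 = 20 → (0, 20)
  seg 2: up by d5 = 3/4 → (0, 83/4)
  seg 3: up by d6 = 217/4 → (0, 75)
  seg 4: left by d3 = 1 → (-1, 75)
  seg 5: left by d6 = 217/4 → (-221/4, 75)
  seg 6: right by d4 = 6 → (-197/4, 75)
  seg 7: right by d10 = -10 → (-237/4, 75)

d6 = 217/4
d7 = 10
d8 = -5
d9 = 19
d10 = -10
d11 = -93/4
endpoint = (-237/4, 75)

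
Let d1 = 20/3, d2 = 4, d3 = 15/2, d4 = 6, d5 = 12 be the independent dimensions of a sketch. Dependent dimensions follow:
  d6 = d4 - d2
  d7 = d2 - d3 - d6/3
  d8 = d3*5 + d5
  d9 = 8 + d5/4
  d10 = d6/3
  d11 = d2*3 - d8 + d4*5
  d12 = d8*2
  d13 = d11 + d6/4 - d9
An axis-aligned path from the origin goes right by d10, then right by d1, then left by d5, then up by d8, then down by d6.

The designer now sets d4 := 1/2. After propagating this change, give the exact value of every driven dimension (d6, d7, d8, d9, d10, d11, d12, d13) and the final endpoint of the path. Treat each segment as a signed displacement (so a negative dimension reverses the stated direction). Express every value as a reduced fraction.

d6 = -7/2
d7 = -7/3
d8 = 99/2
d9 = 11
d10 = -7/6
d11 = -35
d12 = 99
d13 = -375/8
endpoint = (-13/2, 53)

Apply edit: d4 := 1/2
  d6 = d4 - d2 = -7/2
  d7 = d2 - d3 - d6/3 = -7/3
  d8 = d3*5 + d5 = 99/2
  d9 = 8 + d5/4 = 11
  d10 = d6/3 = -7/6
  d11 = d2*3 - d8 + d4*5 = -35
  d12 = d8*2 = 99
  d13 = d11 + d6/4 - d9 = -375/8
Walk from origin (0, 0):
  seg 1: right by d10 = -7/6 → (-7/6, 0)
  seg 2: right by d1 = 20/3 → (11/2, 0)
  seg 3: left by d5 = 12 → (-13/2, 0)
  seg 4: up by d8 = 99/2 → (-13/2, 99/2)
  seg 5: down by d6 = -7/2 → (-13/2, 53)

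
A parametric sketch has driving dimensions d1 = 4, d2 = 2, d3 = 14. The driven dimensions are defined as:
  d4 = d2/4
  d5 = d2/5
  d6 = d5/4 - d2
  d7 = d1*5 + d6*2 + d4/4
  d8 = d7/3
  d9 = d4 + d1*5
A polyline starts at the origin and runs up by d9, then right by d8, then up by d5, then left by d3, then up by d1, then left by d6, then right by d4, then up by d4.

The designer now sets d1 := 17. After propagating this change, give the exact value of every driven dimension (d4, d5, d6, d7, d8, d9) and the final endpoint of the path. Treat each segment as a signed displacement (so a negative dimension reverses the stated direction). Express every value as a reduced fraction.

d4 = 1/2
d5 = 2/5
d6 = -19/10
d7 = 3253/40
d8 = 3253/120
d9 = 171/2
endpoint = (1861/120, 517/5)

Apply edit: d1 := 17
  d4 = d2/4 = 1/2
  d5 = d2/5 = 2/5
  d6 = d5/4 - d2 = -19/10
  d7 = d1*5 + d6*2 + d4/4 = 3253/40
  d8 = d7/3 = 3253/120
  d9 = d4 + d1*5 = 171/2
Walk from origin (0, 0):
  seg 1: up by d9 = 171/2 → (0, 171/2)
  seg 2: right by d8 = 3253/120 → (3253/120, 171/2)
  seg 3: up by d5 = 2/5 → (3253/120, 859/10)
  seg 4: left by d3 = 14 → (1573/120, 859/10)
  seg 5: up by d1 = 17 → (1573/120, 1029/10)
  seg 6: left by d6 = -19/10 → (1801/120, 1029/10)
  seg 7: right by d4 = 1/2 → (1861/120, 1029/10)
  seg 8: up by d4 = 1/2 → (1861/120, 517/5)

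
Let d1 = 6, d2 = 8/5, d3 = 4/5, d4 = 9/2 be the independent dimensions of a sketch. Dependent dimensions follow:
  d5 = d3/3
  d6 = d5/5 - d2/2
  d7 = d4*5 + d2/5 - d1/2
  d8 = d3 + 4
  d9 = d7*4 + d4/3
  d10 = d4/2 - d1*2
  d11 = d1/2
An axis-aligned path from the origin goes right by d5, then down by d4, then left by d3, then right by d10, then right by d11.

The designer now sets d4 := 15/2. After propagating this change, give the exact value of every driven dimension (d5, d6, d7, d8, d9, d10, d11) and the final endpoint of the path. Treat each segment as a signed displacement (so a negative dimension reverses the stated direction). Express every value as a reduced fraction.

d5 = 4/15
d6 = -56/75
d7 = 1741/50
d8 = 24/5
d9 = 7089/50
d10 = -33/4
d11 = 3
endpoint = (-347/60, -15/2)

Apply edit: d4 := 15/2
  d5 = d3/3 = 4/15
  d6 = d5/5 - d2/2 = -56/75
  d7 = d4*5 + d2/5 - d1/2 = 1741/50
  d8 = d3 + 4 = 24/5
  d9 = d7*4 + d4/3 = 7089/50
  d10 = d4/2 - d1*2 = -33/4
  d11 = d1/2 = 3
Walk from origin (0, 0):
  seg 1: right by d5 = 4/15 → (4/15, 0)
  seg 2: down by d4 = 15/2 → (4/15, -15/2)
  seg 3: left by d3 = 4/5 → (-8/15, -15/2)
  seg 4: right by d10 = -33/4 → (-527/60, -15/2)
  seg 5: right by d11 = 3 → (-347/60, -15/2)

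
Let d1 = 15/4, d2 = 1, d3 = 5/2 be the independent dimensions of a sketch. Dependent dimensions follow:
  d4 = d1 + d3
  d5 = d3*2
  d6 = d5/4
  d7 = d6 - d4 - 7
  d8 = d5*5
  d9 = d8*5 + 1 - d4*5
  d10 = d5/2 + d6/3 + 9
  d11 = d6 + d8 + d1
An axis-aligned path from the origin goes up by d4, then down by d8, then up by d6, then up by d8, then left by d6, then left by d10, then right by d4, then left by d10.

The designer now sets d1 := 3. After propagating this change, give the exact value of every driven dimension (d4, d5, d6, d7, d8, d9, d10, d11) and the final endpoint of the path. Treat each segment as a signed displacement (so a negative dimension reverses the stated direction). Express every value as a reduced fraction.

d4 = 11/2
d5 = 5
d6 = 5/4
d7 = -45/4
d8 = 25
d9 = 197/2
d10 = 143/12
d11 = 117/4
endpoint = (-235/12, 27/4)

Apply edit: d1 := 3
  d4 = d1 + d3 = 11/2
  d5 = d3*2 = 5
  d6 = d5/4 = 5/4
  d7 = d6 - d4 - 7 = -45/4
  d8 = d5*5 = 25
  d9 = d8*5 + 1 - d4*5 = 197/2
  d10 = d5/2 + d6/3 + 9 = 143/12
  d11 = d6 + d8 + d1 = 117/4
Walk from origin (0, 0):
  seg 1: up by d4 = 11/2 → (0, 11/2)
  seg 2: down by d8 = 25 → (0, -39/2)
  seg 3: up by d6 = 5/4 → (0, -73/4)
  seg 4: up by d8 = 25 → (0, 27/4)
  seg 5: left by d6 = 5/4 → (-5/4, 27/4)
  seg 6: left by d10 = 143/12 → (-79/6, 27/4)
  seg 7: right by d4 = 11/2 → (-23/3, 27/4)
  seg 8: left by d10 = 143/12 → (-235/12, 27/4)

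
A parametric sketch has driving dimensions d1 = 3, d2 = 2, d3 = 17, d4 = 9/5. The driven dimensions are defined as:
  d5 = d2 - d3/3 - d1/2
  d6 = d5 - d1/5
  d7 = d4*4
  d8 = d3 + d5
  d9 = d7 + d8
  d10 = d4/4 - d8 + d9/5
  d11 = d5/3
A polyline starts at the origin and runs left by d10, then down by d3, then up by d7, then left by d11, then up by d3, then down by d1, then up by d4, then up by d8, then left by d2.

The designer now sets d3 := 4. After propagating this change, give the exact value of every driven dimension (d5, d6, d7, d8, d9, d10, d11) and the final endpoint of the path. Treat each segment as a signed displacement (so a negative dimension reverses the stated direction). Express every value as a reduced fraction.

d5 = -5/6
d6 = -43/30
d7 = 36/5
d8 = 19/6
d9 = 311/30
d10 = -193/300
d11 = -5/18
endpoint = (-971/900, 55/6)

Apply edit: d3 := 4
  d5 = d2 - d3/3 - d1/2 = -5/6
  d6 = d5 - d1/5 = -43/30
  d7 = d4*4 = 36/5
  d8 = d3 + d5 = 19/6
  d9 = d7 + d8 = 311/30
  d10 = d4/4 - d8 + d9/5 = -193/300
  d11 = d5/3 = -5/18
Walk from origin (0, 0):
  seg 1: left by d10 = -193/300 → (193/300, 0)
  seg 2: down by d3 = 4 → (193/300, -4)
  seg 3: up by d7 = 36/5 → (193/300, 16/5)
  seg 4: left by d11 = -5/18 → (829/900, 16/5)
  seg 5: up by d3 = 4 → (829/900, 36/5)
  seg 6: down by d1 = 3 → (829/900, 21/5)
  seg 7: up by d4 = 9/5 → (829/900, 6)
  seg 8: up by d8 = 19/6 → (829/900, 55/6)
  seg 9: left by d2 = 2 → (-971/900, 55/6)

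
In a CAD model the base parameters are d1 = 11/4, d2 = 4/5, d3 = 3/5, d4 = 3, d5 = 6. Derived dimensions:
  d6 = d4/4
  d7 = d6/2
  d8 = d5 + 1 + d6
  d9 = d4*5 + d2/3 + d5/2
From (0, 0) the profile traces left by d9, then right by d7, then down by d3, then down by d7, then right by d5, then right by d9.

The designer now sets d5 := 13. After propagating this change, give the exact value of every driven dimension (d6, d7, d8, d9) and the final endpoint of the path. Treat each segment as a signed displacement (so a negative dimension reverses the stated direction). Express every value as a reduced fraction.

Apply edit: d5 := 13
  d6 = d4/4 = 3/4
  d7 = d6/2 = 3/8
  d8 = d5 + 1 + d6 = 59/4
  d9 = d4*5 + d2/3 + d5/2 = 653/30
Walk from origin (0, 0):
  seg 1: left by d9 = 653/30 → (-653/30, 0)
  seg 2: right by d7 = 3/8 → (-2567/120, 0)
  seg 3: down by d3 = 3/5 → (-2567/120, -3/5)
  seg 4: down by d7 = 3/8 → (-2567/120, -39/40)
  seg 5: right by d5 = 13 → (-1007/120, -39/40)
  seg 6: right by d9 = 653/30 → (107/8, -39/40)

d6 = 3/4
d7 = 3/8
d8 = 59/4
d9 = 653/30
endpoint = (107/8, -39/40)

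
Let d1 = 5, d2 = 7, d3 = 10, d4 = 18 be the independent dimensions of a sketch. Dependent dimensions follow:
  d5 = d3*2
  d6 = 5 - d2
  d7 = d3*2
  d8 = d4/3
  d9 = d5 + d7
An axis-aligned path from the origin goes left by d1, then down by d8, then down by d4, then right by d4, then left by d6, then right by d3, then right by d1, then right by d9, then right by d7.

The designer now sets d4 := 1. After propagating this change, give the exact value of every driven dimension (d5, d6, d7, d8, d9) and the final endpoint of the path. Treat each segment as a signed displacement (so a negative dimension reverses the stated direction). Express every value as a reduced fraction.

Apply edit: d4 := 1
  d5 = d3*2 = 20
  d6 = 5 - d2 = -2
  d7 = d3*2 = 20
  d8 = d4/3 = 1/3
  d9 = d5 + d7 = 40
Walk from origin (0, 0):
  seg 1: left by d1 = 5 → (-5, 0)
  seg 2: down by d8 = 1/3 → (-5, -1/3)
  seg 3: down by d4 = 1 → (-5, -4/3)
  seg 4: right by d4 = 1 → (-4, -4/3)
  seg 5: left by d6 = -2 → (-2, -4/3)
  seg 6: right by d3 = 10 → (8, -4/3)
  seg 7: right by d1 = 5 → (13, -4/3)
  seg 8: right by d9 = 40 → (53, -4/3)
  seg 9: right by d7 = 20 → (73, -4/3)

d5 = 20
d6 = -2
d7 = 20
d8 = 1/3
d9 = 40
endpoint = (73, -4/3)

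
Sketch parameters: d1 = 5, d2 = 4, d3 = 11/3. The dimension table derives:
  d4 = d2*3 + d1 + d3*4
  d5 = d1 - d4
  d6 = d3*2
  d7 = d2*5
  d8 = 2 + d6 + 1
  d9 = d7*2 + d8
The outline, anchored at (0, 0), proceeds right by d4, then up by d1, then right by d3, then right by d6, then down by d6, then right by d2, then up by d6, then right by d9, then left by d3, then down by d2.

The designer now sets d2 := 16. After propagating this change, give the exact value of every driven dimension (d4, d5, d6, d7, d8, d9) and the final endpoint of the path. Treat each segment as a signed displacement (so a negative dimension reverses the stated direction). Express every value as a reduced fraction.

d4 = 203/3
d5 = -188/3
d6 = 22/3
d7 = 80
d8 = 31/3
d9 = 511/3
endpoint = (784/3, -11)

Apply edit: d2 := 16
  d4 = d2*3 + d1 + d3*4 = 203/3
  d5 = d1 - d4 = -188/3
  d6 = d3*2 = 22/3
  d7 = d2*5 = 80
  d8 = 2 + d6 + 1 = 31/3
  d9 = d7*2 + d8 = 511/3
Walk from origin (0, 0):
  seg 1: right by d4 = 203/3 → (203/3, 0)
  seg 2: up by d1 = 5 → (203/3, 5)
  seg 3: right by d3 = 11/3 → (214/3, 5)
  seg 4: right by d6 = 22/3 → (236/3, 5)
  seg 5: down by d6 = 22/3 → (236/3, -7/3)
  seg 6: right by d2 = 16 → (284/3, -7/3)
  seg 7: up by d6 = 22/3 → (284/3, 5)
  seg 8: right by d9 = 511/3 → (265, 5)
  seg 9: left by d3 = 11/3 → (784/3, 5)
  seg 10: down by d2 = 16 → (784/3, -11)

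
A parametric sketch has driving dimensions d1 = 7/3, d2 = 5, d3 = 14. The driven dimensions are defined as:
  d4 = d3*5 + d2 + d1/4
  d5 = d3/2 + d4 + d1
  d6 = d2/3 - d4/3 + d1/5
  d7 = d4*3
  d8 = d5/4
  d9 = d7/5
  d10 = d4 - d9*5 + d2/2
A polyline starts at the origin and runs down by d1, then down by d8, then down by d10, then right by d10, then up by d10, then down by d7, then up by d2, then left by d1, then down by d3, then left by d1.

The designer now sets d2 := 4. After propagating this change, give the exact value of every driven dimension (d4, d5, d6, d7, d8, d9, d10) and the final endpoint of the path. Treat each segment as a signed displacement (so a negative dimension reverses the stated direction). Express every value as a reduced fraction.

d4 = 895/12
d5 = 1007/12
d6 = -4151/180
d7 = 895/4
d8 = 1007/48
d9 = 179/4
d10 = -883/6
endpoint = (-911/6, -4113/16)

Apply edit: d2 := 4
  d4 = d3*5 + d2 + d1/4 = 895/12
  d5 = d3/2 + d4 + d1 = 1007/12
  d6 = d2/3 - d4/3 + d1/5 = -4151/180
  d7 = d4*3 = 895/4
  d8 = d5/4 = 1007/48
  d9 = d7/5 = 179/4
  d10 = d4 - d9*5 + d2/2 = -883/6
Walk from origin (0, 0):
  seg 1: down by d1 = 7/3 → (0, -7/3)
  seg 2: down by d8 = 1007/48 → (0, -373/16)
  seg 3: down by d10 = -883/6 → (0, 5945/48)
  seg 4: right by d10 = -883/6 → (-883/6, 5945/48)
  seg 5: up by d10 = -883/6 → (-883/6, -373/16)
  seg 6: down by d7 = 895/4 → (-883/6, -3953/16)
  seg 7: up by d2 = 4 → (-883/6, -3889/16)
  seg 8: left by d1 = 7/3 → (-299/2, -3889/16)
  seg 9: down by d3 = 14 → (-299/2, -4113/16)
  seg 10: left by d1 = 7/3 → (-911/6, -4113/16)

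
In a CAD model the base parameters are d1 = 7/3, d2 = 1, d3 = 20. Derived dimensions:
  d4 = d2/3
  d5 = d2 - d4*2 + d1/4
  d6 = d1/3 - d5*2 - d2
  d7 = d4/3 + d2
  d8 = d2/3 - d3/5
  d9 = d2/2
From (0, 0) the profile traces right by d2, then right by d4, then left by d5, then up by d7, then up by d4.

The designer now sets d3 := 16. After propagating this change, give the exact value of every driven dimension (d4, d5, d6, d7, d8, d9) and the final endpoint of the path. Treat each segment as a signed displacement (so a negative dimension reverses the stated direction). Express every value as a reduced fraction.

Apply edit: d3 := 16
  d4 = d2/3 = 1/3
  d5 = d2 - d4*2 + d1/4 = 11/12
  d6 = d1/3 - d5*2 - d2 = -37/18
  d7 = d4/3 + d2 = 10/9
  d8 = d2/3 - d3/5 = -43/15
  d9 = d2/2 = 1/2
Walk from origin (0, 0):
  seg 1: right by d2 = 1 → (1, 0)
  seg 2: right by d4 = 1/3 → (4/3, 0)
  seg 3: left by d5 = 11/12 → (5/12, 0)
  seg 4: up by d7 = 10/9 → (5/12, 10/9)
  seg 5: up by d4 = 1/3 → (5/12, 13/9)

d4 = 1/3
d5 = 11/12
d6 = -37/18
d7 = 10/9
d8 = -43/15
d9 = 1/2
endpoint = (5/12, 13/9)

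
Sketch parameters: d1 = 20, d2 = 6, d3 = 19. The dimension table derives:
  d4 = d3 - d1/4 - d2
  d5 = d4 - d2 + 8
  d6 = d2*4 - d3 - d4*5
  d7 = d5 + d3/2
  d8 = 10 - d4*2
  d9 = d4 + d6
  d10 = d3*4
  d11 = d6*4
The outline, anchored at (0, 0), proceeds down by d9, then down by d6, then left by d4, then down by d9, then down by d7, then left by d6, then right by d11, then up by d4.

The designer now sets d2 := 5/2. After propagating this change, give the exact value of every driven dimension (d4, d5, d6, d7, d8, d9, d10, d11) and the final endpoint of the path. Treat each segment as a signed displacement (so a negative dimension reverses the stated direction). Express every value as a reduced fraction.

d4 = 23/2
d5 = 17
d6 = -133/2
d7 = 53/2
d8 = -13
d9 = -55
d10 = 76
d11 = -266
endpoint = (-211, 323/2)

Apply edit: d2 := 5/2
  d4 = d3 - d1/4 - d2 = 23/2
  d5 = d4 - d2 + 8 = 17
  d6 = d2*4 - d3 - d4*5 = -133/2
  d7 = d5 + d3/2 = 53/2
  d8 = 10 - d4*2 = -13
  d9 = d4 + d6 = -55
  d10 = d3*4 = 76
  d11 = d6*4 = -266
Walk from origin (0, 0):
  seg 1: down by d9 = -55 → (0, 55)
  seg 2: down by d6 = -133/2 → (0, 243/2)
  seg 3: left by d4 = 23/2 → (-23/2, 243/2)
  seg 4: down by d9 = -55 → (-23/2, 353/2)
  seg 5: down by d7 = 53/2 → (-23/2, 150)
  seg 6: left by d6 = -133/2 → (55, 150)
  seg 7: right by d11 = -266 → (-211, 150)
  seg 8: up by d4 = 23/2 → (-211, 323/2)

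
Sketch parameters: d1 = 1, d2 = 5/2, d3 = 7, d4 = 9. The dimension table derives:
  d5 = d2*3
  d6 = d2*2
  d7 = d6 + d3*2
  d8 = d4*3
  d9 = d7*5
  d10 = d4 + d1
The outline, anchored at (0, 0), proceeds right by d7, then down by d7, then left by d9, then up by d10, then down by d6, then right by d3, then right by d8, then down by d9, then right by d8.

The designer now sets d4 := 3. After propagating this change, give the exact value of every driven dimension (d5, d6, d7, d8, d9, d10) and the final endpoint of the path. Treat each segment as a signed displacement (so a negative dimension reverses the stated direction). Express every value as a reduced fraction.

Apply edit: d4 := 3
  d5 = d2*3 = 15/2
  d6 = d2*2 = 5
  d7 = d6 + d3*2 = 19
  d8 = d4*3 = 9
  d9 = d7*5 = 95
  d10 = d4 + d1 = 4
Walk from origin (0, 0):
  seg 1: right by d7 = 19 → (19, 0)
  seg 2: down by d7 = 19 → (19, -19)
  seg 3: left by d9 = 95 → (-76, -19)
  seg 4: up by d10 = 4 → (-76, -15)
  seg 5: down by d6 = 5 → (-76, -20)
  seg 6: right by d3 = 7 → (-69, -20)
  seg 7: right by d8 = 9 → (-60, -20)
  seg 8: down by d9 = 95 → (-60, -115)
  seg 9: right by d8 = 9 → (-51, -115)

d5 = 15/2
d6 = 5
d7 = 19
d8 = 9
d9 = 95
d10 = 4
endpoint = (-51, -115)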